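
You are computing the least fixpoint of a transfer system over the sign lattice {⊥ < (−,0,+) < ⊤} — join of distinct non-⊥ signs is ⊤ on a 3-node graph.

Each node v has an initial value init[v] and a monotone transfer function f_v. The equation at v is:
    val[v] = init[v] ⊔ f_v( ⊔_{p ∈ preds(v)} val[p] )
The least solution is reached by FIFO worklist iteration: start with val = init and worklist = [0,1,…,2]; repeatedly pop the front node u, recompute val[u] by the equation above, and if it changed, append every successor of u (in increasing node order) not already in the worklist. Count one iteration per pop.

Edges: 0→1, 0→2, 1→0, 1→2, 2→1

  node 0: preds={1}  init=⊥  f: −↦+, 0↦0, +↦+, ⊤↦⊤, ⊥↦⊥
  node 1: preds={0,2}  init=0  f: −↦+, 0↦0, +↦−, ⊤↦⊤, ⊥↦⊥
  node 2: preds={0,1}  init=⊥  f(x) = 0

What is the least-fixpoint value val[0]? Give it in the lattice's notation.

0

Trace (4 dequeues):
  [1] u=0 | in 0 | out 0 | prev ⊥ | push {}
  [2] u=1 | in 0 | out 0 | ==
  [3] u=2 | in 0 | out 0 | prev ⊥ | push {1}
  [4] u=1 | in 0 | out 0 | ==

Converged values:
  [0] 0
  [1] 0
  [2] 0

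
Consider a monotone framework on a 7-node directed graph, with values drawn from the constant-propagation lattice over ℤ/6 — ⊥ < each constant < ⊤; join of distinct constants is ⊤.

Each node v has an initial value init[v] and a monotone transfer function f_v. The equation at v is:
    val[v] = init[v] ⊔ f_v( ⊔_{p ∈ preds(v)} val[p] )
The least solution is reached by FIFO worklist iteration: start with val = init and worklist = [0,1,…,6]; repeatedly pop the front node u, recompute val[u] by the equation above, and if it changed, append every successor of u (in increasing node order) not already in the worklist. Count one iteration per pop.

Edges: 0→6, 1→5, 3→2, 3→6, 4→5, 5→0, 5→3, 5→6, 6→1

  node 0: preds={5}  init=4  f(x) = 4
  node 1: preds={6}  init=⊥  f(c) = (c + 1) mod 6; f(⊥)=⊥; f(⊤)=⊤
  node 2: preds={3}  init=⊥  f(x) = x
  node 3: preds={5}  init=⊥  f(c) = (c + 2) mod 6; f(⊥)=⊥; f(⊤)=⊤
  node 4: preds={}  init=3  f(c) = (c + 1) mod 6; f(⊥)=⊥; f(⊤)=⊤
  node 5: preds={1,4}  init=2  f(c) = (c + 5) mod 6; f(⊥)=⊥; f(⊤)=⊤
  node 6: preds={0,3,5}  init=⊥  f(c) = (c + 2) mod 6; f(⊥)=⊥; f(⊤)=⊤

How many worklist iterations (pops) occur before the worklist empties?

Trace (14 dequeues):
  [1] u=0 | in 2 | out 4 | ==
  [2] u=1 | in ⊥ | out ⊥ | ==
  [3] u=2 | in ⊥ | out ⊥ | ==
  [4] u=3 | in 2 | out 4 | prev ⊥ | push {2}
  [5] u=4 | in ⊥ | out 3 | ==
  [6] u=5 | in 3 | out 2 | ==
  [7] u=6 | in ⊤ | out ⊤ | prev ⊥ | push {1}
  [8] u=2 | in 4 | out 4 | prev ⊥ | push {}
  [9] u=1 | in ⊤ | out ⊤ | prev ⊥ | push {5}
  [10] u=5 | in ⊤ | out ⊤ | prev 2 | push {0,3,6}
  [11] u=0 | in ⊤ | out 4 | ==
  [12] u=3 | in ⊤ | out ⊤ | prev 4 | push {2}
  [13] u=6 | in ⊤ | out ⊤ | ==
  [14] u=2 | in ⊤ | out ⊤ | prev 4 | push {}

Converged values:
  [0] 4
  [1] ⊤
  [2] ⊤
  [3] ⊤
  [4] 3
  [5] ⊤
  [6] ⊤

14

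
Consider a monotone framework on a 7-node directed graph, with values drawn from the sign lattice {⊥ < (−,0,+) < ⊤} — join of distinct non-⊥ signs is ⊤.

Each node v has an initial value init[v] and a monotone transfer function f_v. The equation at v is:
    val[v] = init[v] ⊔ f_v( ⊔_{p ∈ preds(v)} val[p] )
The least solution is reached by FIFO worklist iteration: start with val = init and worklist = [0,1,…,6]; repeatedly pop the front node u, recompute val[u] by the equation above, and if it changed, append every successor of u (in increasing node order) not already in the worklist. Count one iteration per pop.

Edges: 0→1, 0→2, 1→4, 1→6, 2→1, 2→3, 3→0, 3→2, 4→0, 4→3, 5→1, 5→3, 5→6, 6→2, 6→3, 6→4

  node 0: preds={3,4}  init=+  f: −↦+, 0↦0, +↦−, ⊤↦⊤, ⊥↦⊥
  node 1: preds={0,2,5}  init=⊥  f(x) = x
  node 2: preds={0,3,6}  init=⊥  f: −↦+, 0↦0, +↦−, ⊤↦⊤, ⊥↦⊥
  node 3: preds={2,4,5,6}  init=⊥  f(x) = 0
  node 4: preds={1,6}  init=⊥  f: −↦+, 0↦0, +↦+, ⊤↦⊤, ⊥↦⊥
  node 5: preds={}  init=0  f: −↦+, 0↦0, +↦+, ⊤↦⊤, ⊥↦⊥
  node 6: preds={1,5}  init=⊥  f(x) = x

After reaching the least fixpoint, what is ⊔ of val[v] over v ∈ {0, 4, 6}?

Iteration log — 13 steps:
  step 1. node 0  ⊔preds=⊥  new=+  stable
  step 2. node 1  ⊔preds=⊤  new=⊤  old=⊥  +wl: 
  step 3. node 2  ⊔preds=+  new=−  old=⊥  +wl: 1
  step 4. node 3  ⊔preds=⊤  new=0  old=⊥  +wl: 0,2
  step 5. node 4  ⊔preds=⊤  new=⊤  old=⊥  +wl: 3
  step 6. node 5  ⊔preds=⊥  new=0  stable
  step 7. node 6  ⊔preds=⊤  new=⊤  old=⊥  +wl: 4
  step 8. node 1  ⊔preds=⊤  new=⊤  stable
  step 9. node 0  ⊔preds=⊤  new=⊤  old=+  +wl: 1
  step 10. node 2  ⊔preds=⊤  new=⊤  old=−  +wl: 
  step 11. node 3  ⊔preds=⊤  new=0  stable
  step 12. node 4  ⊔preds=⊤  new=⊤  stable
  step 13. node 1  ⊔preds=⊤  new=⊤  stable

Least fixpoint reached:
  node 0: ⊤
  node 1: ⊤
  node 2: ⊤
  node 3: 0
  node 4: ⊤
  node 5: 0
  node 6: ⊤

⊤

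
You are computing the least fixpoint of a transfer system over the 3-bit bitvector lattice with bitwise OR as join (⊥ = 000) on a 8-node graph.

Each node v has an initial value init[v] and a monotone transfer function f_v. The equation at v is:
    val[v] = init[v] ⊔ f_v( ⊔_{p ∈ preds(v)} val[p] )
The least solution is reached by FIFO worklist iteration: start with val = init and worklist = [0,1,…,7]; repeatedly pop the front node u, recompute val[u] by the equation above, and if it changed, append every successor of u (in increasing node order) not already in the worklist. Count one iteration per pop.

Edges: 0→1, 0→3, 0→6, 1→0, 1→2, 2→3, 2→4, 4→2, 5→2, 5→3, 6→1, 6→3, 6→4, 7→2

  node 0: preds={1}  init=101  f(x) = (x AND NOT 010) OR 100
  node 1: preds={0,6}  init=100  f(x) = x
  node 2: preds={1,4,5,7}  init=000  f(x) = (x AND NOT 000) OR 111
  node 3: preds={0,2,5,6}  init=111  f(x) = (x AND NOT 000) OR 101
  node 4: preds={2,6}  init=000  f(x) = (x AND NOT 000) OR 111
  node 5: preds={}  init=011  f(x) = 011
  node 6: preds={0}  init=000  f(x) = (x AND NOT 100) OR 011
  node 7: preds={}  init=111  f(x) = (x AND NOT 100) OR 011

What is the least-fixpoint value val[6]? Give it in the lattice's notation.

Trace (15 dequeues):
  [1] u=0 | in 100 | out 101 | ==
  [2] u=1 | in 101 | out 101 | prev 100 | push {0}
  [3] u=2 | in 111 | out 111 | prev 000 | push {}
  [4] u=3 | in 111 | out 111 | ==
  [5] u=4 | in 111 | out 111 | prev 000 | push {2}
  [6] u=5 | in 000 | out 011 | ==
  [7] u=6 | in 101 | out 011 | prev 000 | push {1,3,4}
  [8] u=7 | in 000 | out 111 | ==
  [9] u=0 | in 101 | out 101 | ==
  [10] u=2 | in 111 | out 111 | ==
  [11] u=1 | in 111 | out 111 | prev 101 | push {0,2}
  [12] u=3 | in 111 | out 111 | ==
  [13] u=4 | in 111 | out 111 | ==
  [14] u=0 | in 111 | out 101 | ==
  [15] u=2 | in 111 | out 111 | ==

Converged values:
  [0] 101
  [1] 111
  [2] 111
  [3] 111
  [4] 111
  [5] 011
  [6] 011
  [7] 111

011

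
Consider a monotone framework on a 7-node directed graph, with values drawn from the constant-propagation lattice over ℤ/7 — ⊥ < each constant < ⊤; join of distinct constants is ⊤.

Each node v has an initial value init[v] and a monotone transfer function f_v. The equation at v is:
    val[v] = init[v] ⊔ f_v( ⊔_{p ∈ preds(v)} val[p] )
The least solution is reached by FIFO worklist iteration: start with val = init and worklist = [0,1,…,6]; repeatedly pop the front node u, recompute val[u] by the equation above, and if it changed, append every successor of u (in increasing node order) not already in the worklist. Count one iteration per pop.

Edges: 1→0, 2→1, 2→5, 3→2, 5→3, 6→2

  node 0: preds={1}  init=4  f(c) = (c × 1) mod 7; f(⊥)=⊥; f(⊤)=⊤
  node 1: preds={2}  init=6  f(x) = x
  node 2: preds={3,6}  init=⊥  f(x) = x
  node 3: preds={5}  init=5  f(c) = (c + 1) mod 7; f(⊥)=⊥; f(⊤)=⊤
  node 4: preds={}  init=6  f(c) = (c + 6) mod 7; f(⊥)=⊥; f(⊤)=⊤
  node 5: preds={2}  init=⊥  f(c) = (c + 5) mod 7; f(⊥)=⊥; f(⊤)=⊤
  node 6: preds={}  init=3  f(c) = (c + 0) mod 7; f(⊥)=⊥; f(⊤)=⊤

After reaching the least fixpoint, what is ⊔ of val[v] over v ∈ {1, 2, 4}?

⊤

Iteration log — 11 steps:
  step 1. node 0  ⊔preds=6  new=⊤  old=4  +wl: 
  step 2. node 1  ⊔preds=⊥  new=6  stable
  step 3. node 2  ⊔preds=⊤  new=⊤  old=⊥  +wl: 1
  step 4. node 3  ⊔preds=⊥  new=5  stable
  step 5. node 4  ⊔preds=⊥  new=6  stable
  step 6. node 5  ⊔preds=⊤  new=⊤  old=⊥  +wl: 3
  step 7. node 6  ⊔preds=⊥  new=3  stable
  step 8. node 1  ⊔preds=⊤  new=⊤  old=6  +wl: 0
  step 9. node 3  ⊔preds=⊤  new=⊤  old=5  +wl: 2
  step 10. node 0  ⊔preds=⊤  new=⊤  stable
  step 11. node 2  ⊔preds=⊤  new=⊤  stable

Least fixpoint reached:
  node 0: ⊤
  node 1: ⊤
  node 2: ⊤
  node 3: ⊤
  node 4: 6
  node 5: ⊤
  node 6: 3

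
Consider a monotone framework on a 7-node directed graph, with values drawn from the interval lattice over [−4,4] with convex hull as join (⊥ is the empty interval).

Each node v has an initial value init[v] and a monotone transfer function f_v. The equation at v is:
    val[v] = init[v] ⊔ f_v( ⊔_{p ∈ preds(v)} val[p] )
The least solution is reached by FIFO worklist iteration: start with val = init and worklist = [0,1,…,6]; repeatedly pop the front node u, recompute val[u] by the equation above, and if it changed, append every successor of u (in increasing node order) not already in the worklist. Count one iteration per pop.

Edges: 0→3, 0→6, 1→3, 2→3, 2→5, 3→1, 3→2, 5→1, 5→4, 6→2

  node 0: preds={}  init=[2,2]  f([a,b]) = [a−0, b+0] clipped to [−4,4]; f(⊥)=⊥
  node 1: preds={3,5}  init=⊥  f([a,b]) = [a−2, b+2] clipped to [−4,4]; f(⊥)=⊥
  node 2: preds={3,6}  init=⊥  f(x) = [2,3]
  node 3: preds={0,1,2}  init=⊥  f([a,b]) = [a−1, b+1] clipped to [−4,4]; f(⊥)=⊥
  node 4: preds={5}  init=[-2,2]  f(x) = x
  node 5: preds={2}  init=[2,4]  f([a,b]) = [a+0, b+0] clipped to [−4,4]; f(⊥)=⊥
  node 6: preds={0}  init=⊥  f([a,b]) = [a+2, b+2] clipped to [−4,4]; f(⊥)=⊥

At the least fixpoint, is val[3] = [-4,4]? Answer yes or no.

yes

Trace (13 dequeues):
  [1] u=0 | in ⊥ | out [2,2] | ==
  [2] u=1 | in [2,4] | out [0,4] | prev ⊥ | push {}
  [3] u=2 | in ⊥ | out [2,3] | prev ⊥ | push {}
  [4] u=3 | in [0,4] | out [-1,4] | prev ⊥ | push {1,2}
  [5] u=4 | in [2,4] | out [-2,4] | prev [-2,2] | push {}
  [6] u=5 | in [2,3] | out [2,4] | ==
  [7] u=6 | in [2,2] | out [4,4] | prev ⊥ | push {}
  [8] u=1 | in [-1,4] | out [-3,4] | prev [0,4] | push {3}
  [9] u=2 | in [-1,4] | out [2,3] | ==
  [10] u=3 | in [-3,4] | out [-4,4] | prev [-1,4] | push {1,2}
  [11] u=1 | in [-4,4] | out [-4,4] | prev [-3,4] | push {3}
  [12] u=2 | in [-4,4] | out [2,3] | ==
  [13] u=3 | in [-4,4] | out [-4,4] | ==

Converged values:
  [0] [2,2]
  [1] [-4,4]
  [2] [2,3]
  [3] [-4,4]
  [4] [-2,4]
  [5] [2,4]
  [6] [4,4]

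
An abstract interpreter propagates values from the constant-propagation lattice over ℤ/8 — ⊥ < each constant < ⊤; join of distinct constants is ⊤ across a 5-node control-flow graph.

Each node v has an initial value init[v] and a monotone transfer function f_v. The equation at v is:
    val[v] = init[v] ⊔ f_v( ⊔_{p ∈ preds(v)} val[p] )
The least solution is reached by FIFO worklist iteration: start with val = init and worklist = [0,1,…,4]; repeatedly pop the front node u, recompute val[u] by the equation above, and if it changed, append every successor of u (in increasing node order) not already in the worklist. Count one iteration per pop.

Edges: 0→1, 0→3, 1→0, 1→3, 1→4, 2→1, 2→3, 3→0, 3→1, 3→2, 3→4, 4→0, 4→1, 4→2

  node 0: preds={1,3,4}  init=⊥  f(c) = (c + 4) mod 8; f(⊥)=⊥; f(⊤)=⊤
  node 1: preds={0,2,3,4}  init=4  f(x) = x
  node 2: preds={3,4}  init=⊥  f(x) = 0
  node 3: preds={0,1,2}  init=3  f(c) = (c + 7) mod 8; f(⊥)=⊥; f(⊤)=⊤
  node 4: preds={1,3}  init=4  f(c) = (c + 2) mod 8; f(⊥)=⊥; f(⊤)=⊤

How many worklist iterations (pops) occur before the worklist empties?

Worklist (8 pops):
  #1 pop 0: in=⊤ → ⊤ (was ⊥); enqueue []
  #2 pop 1: in=⊤ → ⊤ (was 4); enqueue [0]
  #3 pop 2: in=⊤ → 0 (was ⊥); enqueue [1]
  #4 pop 3: in=⊤ → ⊤ (was 3); enqueue [2]
  #5 pop 4: in=⊤ → ⊤ (was 4); enqueue []
  #6 pop 0: in=⊤ → ⊤ (no change)
  #7 pop 1: in=⊤ → ⊤ (no change)
  #8 pop 2: in=⊤ → 0 (no change)

Fixpoint:
  val[0] = ⊤
  val[1] = ⊤
  val[2] = 0
  val[3] = ⊤
  val[4] = ⊤

8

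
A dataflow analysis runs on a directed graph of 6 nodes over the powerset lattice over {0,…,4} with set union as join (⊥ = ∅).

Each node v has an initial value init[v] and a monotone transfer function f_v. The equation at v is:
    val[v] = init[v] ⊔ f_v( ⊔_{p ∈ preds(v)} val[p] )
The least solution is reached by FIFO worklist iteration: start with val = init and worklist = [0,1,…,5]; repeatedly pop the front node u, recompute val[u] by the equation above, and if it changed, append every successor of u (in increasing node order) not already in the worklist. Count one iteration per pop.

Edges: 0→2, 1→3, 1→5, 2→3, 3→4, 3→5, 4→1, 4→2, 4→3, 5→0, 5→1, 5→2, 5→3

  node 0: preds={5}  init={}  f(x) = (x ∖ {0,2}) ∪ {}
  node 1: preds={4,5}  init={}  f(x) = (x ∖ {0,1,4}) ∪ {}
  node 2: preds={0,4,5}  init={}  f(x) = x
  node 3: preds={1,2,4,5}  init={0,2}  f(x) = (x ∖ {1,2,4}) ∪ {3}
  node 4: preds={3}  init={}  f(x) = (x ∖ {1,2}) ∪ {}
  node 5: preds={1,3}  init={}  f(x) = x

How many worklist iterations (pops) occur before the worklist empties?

12

Iteration log — 12 steps:
  step 1. node 0  ⊔preds={}  new={}  stable
  step 2. node 1  ⊔preds={}  new={}  stable
  step 3. node 2  ⊔preds={}  new={}  stable
  step 4. node 3  ⊔preds={}  new={0,2,3}  old={0,2}  +wl: 
  step 5. node 4  ⊔preds={0,2,3}  new={0,3}  old={}  +wl: 1,2,3
  step 6. node 5  ⊔preds={0,2,3}  new={0,2,3}  old={}  +wl: 0
  step 7. node 1  ⊔preds={0,2,3}  new={2,3}  old={}  +wl: 5
  step 8. node 2  ⊔preds={0,2,3}  new={0,2,3}  old={}  +wl: 
  step 9. node 3  ⊔preds={0,2,3}  new={0,2,3}  stable
  step 10. node 0  ⊔preds={0,2,3}  new={3}  old={}  +wl: 2
  step 11. node 5  ⊔preds={0,2,3}  new={0,2,3}  stable
  step 12. node 2  ⊔preds={0,2,3}  new={0,2,3}  stable

Least fixpoint reached:
  node 0: {3}
  node 1: {2,3}
  node 2: {0,2,3}
  node 3: {0,2,3}
  node 4: {0,3}
  node 5: {0,2,3}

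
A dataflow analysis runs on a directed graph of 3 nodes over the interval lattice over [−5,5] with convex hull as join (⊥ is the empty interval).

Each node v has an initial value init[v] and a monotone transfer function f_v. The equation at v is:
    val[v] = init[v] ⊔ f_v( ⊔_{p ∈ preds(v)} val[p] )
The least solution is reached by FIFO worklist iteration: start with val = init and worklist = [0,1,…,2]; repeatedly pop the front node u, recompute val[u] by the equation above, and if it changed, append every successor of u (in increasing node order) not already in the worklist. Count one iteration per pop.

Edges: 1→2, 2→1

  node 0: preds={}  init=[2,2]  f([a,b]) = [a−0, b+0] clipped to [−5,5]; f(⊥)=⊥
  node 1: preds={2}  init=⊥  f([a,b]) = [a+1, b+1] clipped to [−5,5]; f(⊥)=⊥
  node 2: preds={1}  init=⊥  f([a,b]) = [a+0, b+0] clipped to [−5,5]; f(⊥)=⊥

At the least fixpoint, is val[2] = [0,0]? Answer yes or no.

Iteration log — 3 steps:
  step 1. node 0  ⊔preds=⊥  new=[2,2]  stable
  step 2. node 1  ⊔preds=⊥  new=⊥  stable
  step 3. node 2  ⊔preds=⊥  new=⊥  stable

Least fixpoint reached:
  node 0: [2,2]
  node 1: ⊥
  node 2: ⊥

no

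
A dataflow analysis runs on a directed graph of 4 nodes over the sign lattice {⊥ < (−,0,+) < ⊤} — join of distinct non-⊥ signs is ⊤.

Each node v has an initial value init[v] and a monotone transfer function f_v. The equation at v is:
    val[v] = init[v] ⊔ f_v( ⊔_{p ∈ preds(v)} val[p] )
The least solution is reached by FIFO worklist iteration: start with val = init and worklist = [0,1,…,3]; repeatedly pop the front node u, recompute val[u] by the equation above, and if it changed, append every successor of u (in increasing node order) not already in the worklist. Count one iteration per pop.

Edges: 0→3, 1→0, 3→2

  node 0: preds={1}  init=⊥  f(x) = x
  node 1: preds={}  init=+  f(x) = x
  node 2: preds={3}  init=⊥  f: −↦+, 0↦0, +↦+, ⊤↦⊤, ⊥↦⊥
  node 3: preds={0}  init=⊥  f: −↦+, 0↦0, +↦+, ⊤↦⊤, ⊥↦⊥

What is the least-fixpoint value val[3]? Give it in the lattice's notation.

+

Worklist (5 pops):
  #1 pop 0: in=+ → + (was ⊥); enqueue []
  #2 pop 1: in=⊥ → + (no change)
  #3 pop 2: in=⊥ → ⊥ (no change)
  #4 pop 3: in=+ → + (was ⊥); enqueue [2]
  #5 pop 2: in=+ → + (was ⊥); enqueue []

Fixpoint:
  val[0] = +
  val[1] = +
  val[2] = +
  val[3] = +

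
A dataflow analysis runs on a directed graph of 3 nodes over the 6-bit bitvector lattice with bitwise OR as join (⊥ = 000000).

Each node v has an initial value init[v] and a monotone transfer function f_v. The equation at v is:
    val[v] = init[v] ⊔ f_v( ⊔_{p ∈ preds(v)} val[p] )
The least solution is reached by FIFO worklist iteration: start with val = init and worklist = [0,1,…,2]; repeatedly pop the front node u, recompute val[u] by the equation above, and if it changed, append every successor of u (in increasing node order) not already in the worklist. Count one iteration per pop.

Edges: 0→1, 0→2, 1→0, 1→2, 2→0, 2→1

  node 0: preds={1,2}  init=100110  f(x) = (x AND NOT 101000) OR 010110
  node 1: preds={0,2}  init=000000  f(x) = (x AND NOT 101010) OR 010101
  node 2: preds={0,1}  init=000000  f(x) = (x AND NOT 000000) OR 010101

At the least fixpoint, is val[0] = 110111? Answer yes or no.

Iteration log — 6 steps:
  step 1. node 0  ⊔preds=000000  new=110110  old=100110  +wl: 
  step 2. node 1  ⊔preds=110110  new=010101  old=000000  +wl: 0
  step 3. node 2  ⊔preds=110111  new=110111  old=000000  +wl: 1
  step 4. node 0  ⊔preds=110111  new=110111  old=110110  +wl: 2
  step 5. node 1  ⊔preds=110111  new=010101  stable
  step 6. node 2  ⊔preds=110111  new=110111  stable

Least fixpoint reached:
  node 0: 110111
  node 1: 010101
  node 2: 110111

yes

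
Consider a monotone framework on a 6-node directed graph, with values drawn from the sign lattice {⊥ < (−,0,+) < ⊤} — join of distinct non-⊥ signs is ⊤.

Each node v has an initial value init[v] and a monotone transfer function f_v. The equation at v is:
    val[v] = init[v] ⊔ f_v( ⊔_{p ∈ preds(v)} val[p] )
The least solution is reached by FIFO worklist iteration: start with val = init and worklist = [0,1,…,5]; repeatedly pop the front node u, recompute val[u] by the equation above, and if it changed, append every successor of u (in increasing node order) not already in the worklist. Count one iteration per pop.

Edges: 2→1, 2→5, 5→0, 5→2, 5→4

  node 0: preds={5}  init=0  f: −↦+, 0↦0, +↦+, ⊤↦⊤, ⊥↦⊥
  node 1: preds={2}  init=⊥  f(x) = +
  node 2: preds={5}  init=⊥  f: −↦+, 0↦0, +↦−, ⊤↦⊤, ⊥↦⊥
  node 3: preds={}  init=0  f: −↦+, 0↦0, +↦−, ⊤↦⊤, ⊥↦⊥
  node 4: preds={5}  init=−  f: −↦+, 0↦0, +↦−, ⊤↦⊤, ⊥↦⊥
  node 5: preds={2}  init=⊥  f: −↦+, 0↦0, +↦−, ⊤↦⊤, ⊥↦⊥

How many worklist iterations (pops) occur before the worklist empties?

Worklist (6 pops):
  #1 pop 0: in=⊥ → 0 (no change)
  #2 pop 1: in=⊥ → + (was ⊥); enqueue []
  #3 pop 2: in=⊥ → ⊥ (no change)
  #4 pop 3: in=⊥ → 0 (no change)
  #5 pop 4: in=⊥ → − (no change)
  #6 pop 5: in=⊥ → ⊥ (no change)

Fixpoint:
  val[0] = 0
  val[1] = +
  val[2] = ⊥
  val[3] = 0
  val[4] = −
  val[5] = ⊥

6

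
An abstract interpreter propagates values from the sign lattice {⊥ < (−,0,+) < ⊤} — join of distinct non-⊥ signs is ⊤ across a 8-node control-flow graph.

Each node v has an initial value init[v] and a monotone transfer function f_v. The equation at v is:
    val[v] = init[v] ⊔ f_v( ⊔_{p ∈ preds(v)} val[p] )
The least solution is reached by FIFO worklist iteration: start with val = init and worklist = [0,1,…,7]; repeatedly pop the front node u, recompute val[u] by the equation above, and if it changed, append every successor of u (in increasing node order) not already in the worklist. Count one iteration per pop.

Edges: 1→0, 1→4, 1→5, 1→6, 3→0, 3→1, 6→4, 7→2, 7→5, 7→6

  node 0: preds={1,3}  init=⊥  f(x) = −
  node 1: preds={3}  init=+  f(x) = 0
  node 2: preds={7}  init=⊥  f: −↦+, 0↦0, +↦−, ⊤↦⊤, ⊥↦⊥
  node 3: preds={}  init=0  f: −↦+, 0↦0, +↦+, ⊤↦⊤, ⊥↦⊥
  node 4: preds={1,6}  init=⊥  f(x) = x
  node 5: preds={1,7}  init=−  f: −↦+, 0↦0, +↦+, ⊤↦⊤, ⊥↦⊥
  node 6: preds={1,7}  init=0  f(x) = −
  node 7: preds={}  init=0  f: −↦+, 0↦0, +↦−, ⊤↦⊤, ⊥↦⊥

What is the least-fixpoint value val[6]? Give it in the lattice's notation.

⊤

Worklist (10 pops):
  #1 pop 0: in=⊤ → − (was ⊥); enqueue []
  #2 pop 1: in=0 → ⊤ (was +); enqueue [0]
  #3 pop 2: in=0 → 0 (was ⊥); enqueue []
  #4 pop 3: in=⊥ → 0 (no change)
  #5 pop 4: in=⊤ → ⊤ (was ⊥); enqueue []
  #6 pop 5: in=⊤ → ⊤ (was −); enqueue []
  #7 pop 6: in=⊤ → ⊤ (was 0); enqueue [4]
  #8 pop 7: in=⊥ → 0 (no change)
  #9 pop 0: in=⊤ → − (no change)
  #10 pop 4: in=⊤ → ⊤ (no change)

Fixpoint:
  val[0] = −
  val[1] = ⊤
  val[2] = 0
  val[3] = 0
  val[4] = ⊤
  val[5] = ⊤
  val[6] = ⊤
  val[7] = 0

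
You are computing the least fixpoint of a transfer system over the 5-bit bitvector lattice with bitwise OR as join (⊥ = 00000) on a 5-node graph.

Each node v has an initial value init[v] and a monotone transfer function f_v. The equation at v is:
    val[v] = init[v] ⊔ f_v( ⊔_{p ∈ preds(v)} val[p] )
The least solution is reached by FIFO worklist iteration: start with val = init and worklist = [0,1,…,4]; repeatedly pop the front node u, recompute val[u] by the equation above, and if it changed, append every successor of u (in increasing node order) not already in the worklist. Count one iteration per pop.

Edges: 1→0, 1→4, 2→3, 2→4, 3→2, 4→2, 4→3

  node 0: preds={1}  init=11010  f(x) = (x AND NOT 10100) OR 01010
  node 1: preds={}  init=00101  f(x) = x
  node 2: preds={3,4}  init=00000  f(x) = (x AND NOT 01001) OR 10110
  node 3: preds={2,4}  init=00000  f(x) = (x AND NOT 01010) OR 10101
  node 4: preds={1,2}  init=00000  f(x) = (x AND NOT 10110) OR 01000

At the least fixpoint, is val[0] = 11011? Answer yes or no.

Iteration log — 7 steps:
  step 1. node 0  ⊔preds=00101  new=11011  old=11010  +wl: 
  step 2. node 1  ⊔preds=00000  new=00101  stable
  step 3. node 2  ⊔preds=00000  new=10110  old=00000  +wl: 
  step 4. node 3  ⊔preds=10110  new=10101  old=00000  +wl: 2
  step 5. node 4  ⊔preds=10111  new=01001  old=00000  +wl: 3
  step 6. node 2  ⊔preds=11101  new=10110  stable
  step 7. node 3  ⊔preds=11111  new=10101  stable

Least fixpoint reached:
  node 0: 11011
  node 1: 00101
  node 2: 10110
  node 3: 10101
  node 4: 01001

yes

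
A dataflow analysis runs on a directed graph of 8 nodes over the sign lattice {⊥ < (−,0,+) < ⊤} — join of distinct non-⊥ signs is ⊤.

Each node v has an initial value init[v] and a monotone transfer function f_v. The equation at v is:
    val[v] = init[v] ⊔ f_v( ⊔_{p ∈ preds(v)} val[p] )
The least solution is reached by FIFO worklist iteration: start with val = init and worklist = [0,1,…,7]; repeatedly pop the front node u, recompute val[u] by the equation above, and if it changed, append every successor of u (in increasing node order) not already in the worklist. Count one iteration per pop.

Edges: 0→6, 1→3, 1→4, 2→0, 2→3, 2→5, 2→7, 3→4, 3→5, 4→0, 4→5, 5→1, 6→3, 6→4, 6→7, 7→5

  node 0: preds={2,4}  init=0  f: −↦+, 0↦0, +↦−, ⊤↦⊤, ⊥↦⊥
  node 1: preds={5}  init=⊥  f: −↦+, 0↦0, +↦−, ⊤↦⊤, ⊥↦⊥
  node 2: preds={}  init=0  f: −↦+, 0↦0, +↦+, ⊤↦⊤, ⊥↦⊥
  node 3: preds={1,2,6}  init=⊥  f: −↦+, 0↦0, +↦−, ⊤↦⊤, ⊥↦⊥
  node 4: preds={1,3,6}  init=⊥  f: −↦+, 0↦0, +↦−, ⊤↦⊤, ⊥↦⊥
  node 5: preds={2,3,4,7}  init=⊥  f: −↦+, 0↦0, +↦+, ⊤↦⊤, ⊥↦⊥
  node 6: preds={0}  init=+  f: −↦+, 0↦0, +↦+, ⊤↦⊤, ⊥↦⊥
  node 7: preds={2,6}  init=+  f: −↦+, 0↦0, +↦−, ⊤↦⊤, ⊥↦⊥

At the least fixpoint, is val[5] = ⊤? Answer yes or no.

yes

Trace (14 dequeues):
  [1] u=0 | in 0 | out 0 | ==
  [2] u=1 | in ⊥ | out ⊥ | ==
  [3] u=2 | in ⊥ | out 0 | ==
  [4] u=3 | in ⊤ | out ⊤ | prev ⊥ | push {}
  [5] u=4 | in ⊤ | out ⊤ | prev ⊥ | push {0}
  [6] u=5 | in ⊤ | out ⊤ | prev ⊥ | push {1}
  [7] u=6 | in 0 | out ⊤ | prev + | push {3,4}
  [8] u=7 | in ⊤ | out ⊤ | prev + | push {5}
  [9] u=0 | in ⊤ | out ⊤ | prev 0 | push {6}
  [10] u=1 | in ⊤ | out ⊤ | prev ⊥ | push {}
  [11] u=3 | in ⊤ | out ⊤ | ==
  [12] u=4 | in ⊤ | out ⊤ | ==
  [13] u=5 | in ⊤ | out ⊤ | ==
  [14] u=6 | in ⊤ | out ⊤ | ==

Converged values:
  [0] ⊤
  [1] ⊤
  [2] 0
  [3] ⊤
  [4] ⊤
  [5] ⊤
  [6] ⊤
  [7] ⊤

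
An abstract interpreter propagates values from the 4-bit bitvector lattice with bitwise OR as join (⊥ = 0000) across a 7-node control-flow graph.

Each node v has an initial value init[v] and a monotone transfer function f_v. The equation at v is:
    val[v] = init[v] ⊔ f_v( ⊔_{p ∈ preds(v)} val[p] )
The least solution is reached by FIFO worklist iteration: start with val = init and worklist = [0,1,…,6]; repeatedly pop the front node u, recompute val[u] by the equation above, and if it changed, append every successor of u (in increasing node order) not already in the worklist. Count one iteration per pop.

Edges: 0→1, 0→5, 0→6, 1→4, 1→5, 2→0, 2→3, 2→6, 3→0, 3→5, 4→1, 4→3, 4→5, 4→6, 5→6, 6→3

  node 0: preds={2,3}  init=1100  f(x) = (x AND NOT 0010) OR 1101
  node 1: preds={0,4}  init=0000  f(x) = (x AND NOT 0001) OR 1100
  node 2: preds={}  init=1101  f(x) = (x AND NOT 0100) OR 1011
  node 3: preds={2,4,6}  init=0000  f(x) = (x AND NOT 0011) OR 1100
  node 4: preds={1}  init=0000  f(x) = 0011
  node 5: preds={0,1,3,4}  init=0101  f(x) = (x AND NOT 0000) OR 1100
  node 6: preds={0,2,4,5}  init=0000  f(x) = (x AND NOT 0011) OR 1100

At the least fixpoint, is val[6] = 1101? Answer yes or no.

Worklist (12 pops):
  #1 pop 0: in=1101 → 1101 (was 1100); enqueue []
  #2 pop 1: in=1101 → 1100 (was 0000); enqueue []
  #3 pop 2: in=0000 → 1111 (was 1101); enqueue [0]
  #4 pop 3: in=1111 → 1100 (was 0000); enqueue []
  #5 pop 4: in=1100 → 0011 (was 0000); enqueue [1,3]
  #6 pop 5: in=1111 → 1111 (was 0101); enqueue []
  #7 pop 6: in=1111 → 1100 (was 0000); enqueue []
  #8 pop 0: in=1111 → 1101 (no change)
  #9 pop 1: in=1111 → 1110 (was 1100); enqueue [4,5]
  #10 pop 3: in=1111 → 1100 (no change)
  #11 pop 4: in=1110 → 0011 (no change)
  #12 pop 5: in=1111 → 1111 (no change)

Fixpoint:
  val[0] = 1101
  val[1] = 1110
  val[2] = 1111
  val[3] = 1100
  val[4] = 0011
  val[5] = 1111
  val[6] = 1100

no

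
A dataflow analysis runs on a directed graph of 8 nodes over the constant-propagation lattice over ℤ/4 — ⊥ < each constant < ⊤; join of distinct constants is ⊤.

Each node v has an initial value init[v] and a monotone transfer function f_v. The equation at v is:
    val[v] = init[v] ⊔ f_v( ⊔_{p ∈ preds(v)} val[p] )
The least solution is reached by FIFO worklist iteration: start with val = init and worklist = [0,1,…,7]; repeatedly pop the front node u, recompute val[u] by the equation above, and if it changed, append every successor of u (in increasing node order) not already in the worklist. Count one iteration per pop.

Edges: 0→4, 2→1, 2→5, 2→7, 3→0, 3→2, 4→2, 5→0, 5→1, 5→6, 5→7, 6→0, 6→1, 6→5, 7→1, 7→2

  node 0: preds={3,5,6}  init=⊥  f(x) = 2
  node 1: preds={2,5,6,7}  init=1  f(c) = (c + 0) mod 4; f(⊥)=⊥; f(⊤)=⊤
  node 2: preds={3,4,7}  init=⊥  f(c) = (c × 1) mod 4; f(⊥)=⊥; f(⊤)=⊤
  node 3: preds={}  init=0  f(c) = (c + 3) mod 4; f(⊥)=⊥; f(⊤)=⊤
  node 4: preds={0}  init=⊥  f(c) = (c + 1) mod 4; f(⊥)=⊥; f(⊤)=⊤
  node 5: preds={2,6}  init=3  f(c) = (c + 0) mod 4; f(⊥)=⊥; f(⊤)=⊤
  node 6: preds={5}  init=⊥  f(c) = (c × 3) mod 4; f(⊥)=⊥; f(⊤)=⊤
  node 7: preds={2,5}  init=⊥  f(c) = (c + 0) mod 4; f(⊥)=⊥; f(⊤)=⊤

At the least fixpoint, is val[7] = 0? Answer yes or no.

no

Trace (14 dequeues):
  [1] u=0 | in ⊤ | out 2 | prev ⊥ | push {}
  [2] u=1 | in 3 | out ⊤ | prev 1 | push {}
  [3] u=2 | in 0 | out 0 | prev ⊥ | push {1}
  [4] u=3 | in ⊥ | out 0 | ==
  [5] u=4 | in 2 | out 3 | prev ⊥ | push {2}
  [6] u=5 | in 0 | out ⊤ | prev 3 | push {0}
  [7] u=6 | in ⊤ | out ⊤ | prev ⊥ | push {5}
  [8] u=7 | in ⊤ | out ⊤ | prev ⊥ | push {}
  [9] u=1 | in ⊤ | out ⊤ | ==
  [10] u=2 | in ⊤ | out ⊤ | prev 0 | push {1,7}
  [11] u=0 | in ⊤ | out 2 | ==
  [12] u=5 | in ⊤ | out ⊤ | ==
  [13] u=1 | in ⊤ | out ⊤ | ==
  [14] u=7 | in ⊤ | out ⊤ | ==

Converged values:
  [0] 2
  [1] ⊤
  [2] ⊤
  [3] 0
  [4] 3
  [5] ⊤
  [6] ⊤
  [7] ⊤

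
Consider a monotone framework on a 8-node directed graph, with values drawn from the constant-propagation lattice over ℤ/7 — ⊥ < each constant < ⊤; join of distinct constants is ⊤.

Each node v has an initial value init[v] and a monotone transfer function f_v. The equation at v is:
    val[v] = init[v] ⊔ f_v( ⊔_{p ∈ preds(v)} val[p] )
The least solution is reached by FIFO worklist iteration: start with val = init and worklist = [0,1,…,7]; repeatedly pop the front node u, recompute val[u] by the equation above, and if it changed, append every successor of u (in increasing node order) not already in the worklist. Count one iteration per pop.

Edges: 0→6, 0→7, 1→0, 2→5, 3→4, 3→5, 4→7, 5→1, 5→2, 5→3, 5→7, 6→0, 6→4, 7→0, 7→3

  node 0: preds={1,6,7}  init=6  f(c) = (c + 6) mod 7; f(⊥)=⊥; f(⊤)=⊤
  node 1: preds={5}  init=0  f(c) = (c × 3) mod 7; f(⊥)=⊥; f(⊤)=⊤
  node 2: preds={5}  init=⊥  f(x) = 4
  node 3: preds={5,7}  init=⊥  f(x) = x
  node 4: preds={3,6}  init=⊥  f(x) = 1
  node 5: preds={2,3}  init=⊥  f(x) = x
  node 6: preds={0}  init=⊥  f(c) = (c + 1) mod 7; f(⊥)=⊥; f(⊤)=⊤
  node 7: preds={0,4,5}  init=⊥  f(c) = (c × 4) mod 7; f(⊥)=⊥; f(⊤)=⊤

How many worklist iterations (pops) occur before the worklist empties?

Trace (21 dequeues):
  [1] u=0 | in 0 | out 6 | ==
  [2] u=1 | in ⊥ | out 0 | ==
  [3] u=2 | in ⊥ | out 4 | prev ⊥ | push {}
  [4] u=3 | in ⊥ | out ⊥ | ==
  [5] u=4 | in ⊥ | out 1 | prev ⊥ | push {}
  [6] u=5 | in 4 | out 4 | prev ⊥ | push {1,2,3}
  [7] u=6 | in 6 | out 0 | prev ⊥ | push {0,4}
  [8] u=7 | in ⊤ | out ⊤ | prev ⊥ | push {}
  [9] u=1 | in 4 | out ⊤ | prev 0 | push {}
  [10] u=2 | in 4 | out 4 | ==
  [11] u=3 | in ⊤ | out ⊤ | prev ⊥ | push {5}
  [12] u=0 | in ⊤ | out ⊤ | prev 6 | push {6,7}
  [13] u=4 | in ⊤ | out 1 | ==
  [14] u=5 | in ⊤ | out ⊤ | prev 4 | push {1,2,3}
  [15] u=6 | in ⊤ | out ⊤ | prev 0 | push {0,4}
  [16] u=7 | in ⊤ | out ⊤ | ==
  [17] u=1 | in ⊤ | out ⊤ | ==
  [18] u=2 | in ⊤ | out 4 | ==
  [19] u=3 | in ⊤ | out ⊤ | ==
  [20] u=0 | in ⊤ | out ⊤ | ==
  [21] u=4 | in ⊤ | out 1 | ==

Converged values:
  [0] ⊤
  [1] ⊤
  [2] 4
  [3] ⊤
  [4] 1
  [5] ⊤
  [6] ⊤
  [7] ⊤

21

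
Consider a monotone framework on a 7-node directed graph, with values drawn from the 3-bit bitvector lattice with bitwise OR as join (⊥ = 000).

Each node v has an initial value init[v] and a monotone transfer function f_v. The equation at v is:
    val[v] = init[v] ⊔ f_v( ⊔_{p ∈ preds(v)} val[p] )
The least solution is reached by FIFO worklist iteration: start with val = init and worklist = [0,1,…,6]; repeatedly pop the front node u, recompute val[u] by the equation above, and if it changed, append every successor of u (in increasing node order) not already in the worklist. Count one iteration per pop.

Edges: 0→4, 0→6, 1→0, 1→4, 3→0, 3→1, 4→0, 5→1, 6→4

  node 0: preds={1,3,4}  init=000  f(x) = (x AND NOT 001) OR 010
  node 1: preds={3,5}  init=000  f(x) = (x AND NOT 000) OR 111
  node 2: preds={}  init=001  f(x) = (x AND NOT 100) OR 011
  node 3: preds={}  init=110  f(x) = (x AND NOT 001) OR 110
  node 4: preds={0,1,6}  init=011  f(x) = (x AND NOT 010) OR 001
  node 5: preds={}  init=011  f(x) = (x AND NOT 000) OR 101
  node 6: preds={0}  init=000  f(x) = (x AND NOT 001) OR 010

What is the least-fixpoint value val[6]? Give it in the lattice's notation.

110

Trace (10 dequeues):
  [1] u=0 | in 111 | out 110 | prev 000 | push {}
  [2] u=1 | in 111 | out 111 | prev 000 | push {0}
  [3] u=2 | in 000 | out 011 | prev 001 | push {}
  [4] u=3 | in 000 | out 110 | ==
  [5] u=4 | in 111 | out 111 | prev 011 | push {}
  [6] u=5 | in 000 | out 111 | prev 011 | push {1}
  [7] u=6 | in 110 | out 110 | prev 000 | push {4}
  [8] u=0 | in 111 | out 110 | ==
  [9] u=1 | in 111 | out 111 | ==
  [10] u=4 | in 111 | out 111 | ==

Converged values:
  [0] 110
  [1] 111
  [2] 011
  [3] 110
  [4] 111
  [5] 111
  [6] 110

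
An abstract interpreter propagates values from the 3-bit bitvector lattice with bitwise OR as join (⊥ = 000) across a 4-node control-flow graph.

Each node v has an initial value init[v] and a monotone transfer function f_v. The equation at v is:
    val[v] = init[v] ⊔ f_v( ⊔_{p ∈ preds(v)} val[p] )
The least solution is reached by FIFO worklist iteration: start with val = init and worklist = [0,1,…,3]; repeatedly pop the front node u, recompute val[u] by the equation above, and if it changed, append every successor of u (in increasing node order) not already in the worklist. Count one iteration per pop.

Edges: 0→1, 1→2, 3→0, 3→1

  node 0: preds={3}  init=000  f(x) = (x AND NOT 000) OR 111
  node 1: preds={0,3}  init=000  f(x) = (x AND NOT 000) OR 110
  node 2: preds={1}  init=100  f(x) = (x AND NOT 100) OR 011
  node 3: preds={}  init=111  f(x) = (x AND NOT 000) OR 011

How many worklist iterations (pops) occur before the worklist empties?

Worklist (4 pops):
  #1 pop 0: in=111 → 111 (was 000); enqueue []
  #2 pop 1: in=111 → 111 (was 000); enqueue []
  #3 pop 2: in=111 → 111 (was 100); enqueue []
  #4 pop 3: in=000 → 111 (no change)

Fixpoint:
  val[0] = 111
  val[1] = 111
  val[2] = 111
  val[3] = 111

4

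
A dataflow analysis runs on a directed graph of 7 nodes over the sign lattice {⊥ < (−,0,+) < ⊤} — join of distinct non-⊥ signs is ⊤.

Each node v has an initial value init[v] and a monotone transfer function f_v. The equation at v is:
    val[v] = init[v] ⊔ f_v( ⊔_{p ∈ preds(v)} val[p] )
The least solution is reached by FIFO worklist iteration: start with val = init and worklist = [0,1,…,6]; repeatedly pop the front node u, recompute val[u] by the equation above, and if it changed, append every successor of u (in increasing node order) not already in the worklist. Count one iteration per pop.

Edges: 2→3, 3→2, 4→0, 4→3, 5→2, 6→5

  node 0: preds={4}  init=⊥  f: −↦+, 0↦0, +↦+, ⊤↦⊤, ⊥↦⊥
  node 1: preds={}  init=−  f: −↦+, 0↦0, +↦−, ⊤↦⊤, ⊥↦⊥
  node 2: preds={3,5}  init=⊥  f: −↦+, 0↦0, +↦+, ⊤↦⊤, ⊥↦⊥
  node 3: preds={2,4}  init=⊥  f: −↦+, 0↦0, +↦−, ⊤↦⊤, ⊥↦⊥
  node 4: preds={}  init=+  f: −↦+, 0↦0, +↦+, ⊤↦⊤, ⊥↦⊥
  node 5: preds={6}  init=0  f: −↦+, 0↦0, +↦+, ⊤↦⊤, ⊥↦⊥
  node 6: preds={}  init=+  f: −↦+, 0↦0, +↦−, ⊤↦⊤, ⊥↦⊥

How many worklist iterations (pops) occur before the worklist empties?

9

Worklist (9 pops):
  #1 pop 0: in=+ → + (was ⊥); enqueue []
  #2 pop 1: in=⊥ → − (no change)
  #3 pop 2: in=0 → 0 (was ⊥); enqueue []
  #4 pop 3: in=⊤ → ⊤ (was ⊥); enqueue [2]
  #5 pop 4: in=⊥ → + (no change)
  #6 pop 5: in=+ → ⊤ (was 0); enqueue []
  #7 pop 6: in=⊥ → + (no change)
  #8 pop 2: in=⊤ → ⊤ (was 0); enqueue [3]
  #9 pop 3: in=⊤ → ⊤ (no change)

Fixpoint:
  val[0] = +
  val[1] = −
  val[2] = ⊤
  val[3] = ⊤
  val[4] = +
  val[5] = ⊤
  val[6] = +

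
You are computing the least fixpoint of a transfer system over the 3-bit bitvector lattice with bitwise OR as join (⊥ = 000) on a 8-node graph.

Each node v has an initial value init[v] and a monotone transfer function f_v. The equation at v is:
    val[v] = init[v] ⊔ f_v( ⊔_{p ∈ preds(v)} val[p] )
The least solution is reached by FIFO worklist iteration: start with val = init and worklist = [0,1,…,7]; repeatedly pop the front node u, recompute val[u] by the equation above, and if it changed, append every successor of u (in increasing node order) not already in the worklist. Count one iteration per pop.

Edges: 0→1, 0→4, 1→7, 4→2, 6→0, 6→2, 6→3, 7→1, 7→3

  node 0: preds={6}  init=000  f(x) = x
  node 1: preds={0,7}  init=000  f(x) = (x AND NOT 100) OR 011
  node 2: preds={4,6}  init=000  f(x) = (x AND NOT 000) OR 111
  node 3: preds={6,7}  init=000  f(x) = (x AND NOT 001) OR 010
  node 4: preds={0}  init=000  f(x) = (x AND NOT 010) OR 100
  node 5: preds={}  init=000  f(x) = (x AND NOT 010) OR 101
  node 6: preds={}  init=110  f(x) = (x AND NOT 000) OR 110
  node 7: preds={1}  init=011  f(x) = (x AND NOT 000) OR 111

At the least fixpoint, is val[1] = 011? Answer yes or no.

yes

Trace (11 dequeues):
  [1] u=0 | in 110 | out 110 | prev 000 | push {}
  [2] u=1 | in 111 | out 011 | prev 000 | push {}
  [3] u=2 | in 110 | out 111 | prev 000 | push {}
  [4] u=3 | in 111 | out 110 | prev 000 | push {}
  [5] u=4 | in 110 | out 100 | prev 000 | push {2}
  [6] u=5 | in 000 | out 101 | prev 000 | push {}
  [7] u=6 | in 000 | out 110 | ==
  [8] u=7 | in 011 | out 111 | prev 011 | push {1,3}
  [9] u=2 | in 110 | out 111 | ==
  [10] u=1 | in 111 | out 011 | ==
  [11] u=3 | in 111 | out 110 | ==

Converged values:
  [0] 110
  [1] 011
  [2] 111
  [3] 110
  [4] 100
  [5] 101
  [6] 110
  [7] 111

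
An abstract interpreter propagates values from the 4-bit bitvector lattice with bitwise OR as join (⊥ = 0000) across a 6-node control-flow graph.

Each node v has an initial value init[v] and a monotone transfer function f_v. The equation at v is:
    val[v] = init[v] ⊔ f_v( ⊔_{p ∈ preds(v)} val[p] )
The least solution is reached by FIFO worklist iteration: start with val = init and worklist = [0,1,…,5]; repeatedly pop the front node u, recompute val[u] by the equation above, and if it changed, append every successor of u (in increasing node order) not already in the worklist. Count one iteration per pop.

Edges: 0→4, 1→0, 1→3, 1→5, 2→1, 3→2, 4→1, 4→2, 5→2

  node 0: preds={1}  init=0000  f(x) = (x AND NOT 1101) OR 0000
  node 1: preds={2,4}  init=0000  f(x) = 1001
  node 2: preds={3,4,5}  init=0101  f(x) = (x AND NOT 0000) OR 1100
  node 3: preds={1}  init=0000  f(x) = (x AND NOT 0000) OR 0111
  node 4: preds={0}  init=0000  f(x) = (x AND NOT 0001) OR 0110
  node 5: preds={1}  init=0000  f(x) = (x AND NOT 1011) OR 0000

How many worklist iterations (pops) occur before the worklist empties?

10

Worklist (10 pops):
  #1 pop 0: in=0000 → 0000 (no change)
  #2 pop 1: in=0101 → 1001 (was 0000); enqueue [0]
  #3 pop 2: in=0000 → 1101 (was 0101); enqueue [1]
  #4 pop 3: in=1001 → 1111 (was 0000); enqueue [2]
  #5 pop 4: in=0000 → 0110 (was 0000); enqueue []
  #6 pop 5: in=1001 → 0000 (no change)
  #7 pop 0: in=1001 → 0000 (no change)
  #8 pop 1: in=1111 → 1001 (no change)
  #9 pop 2: in=1111 → 1111 (was 1101); enqueue [1]
  #10 pop 1: in=1111 → 1001 (no change)

Fixpoint:
  val[0] = 0000
  val[1] = 1001
  val[2] = 1111
  val[3] = 1111
  val[4] = 0110
  val[5] = 0000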